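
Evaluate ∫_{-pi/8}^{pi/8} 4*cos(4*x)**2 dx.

pi/2

Use the identity cos^2(4*x) = (1 + cos(8*x))/2.
An antiderivative is F(x) = 2*x + sin(8*x)/4.
Then F(pi/8) - F(-pi/8) = (pi/4) - (-pi/4) = pi/2.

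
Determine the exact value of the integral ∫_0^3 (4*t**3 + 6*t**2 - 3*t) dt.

243/2

By the power rule, an antiderivative is F(t) = t**4 + 2*t**3 - 3*t**2/2.
Then F(3) - F(0) = (243/2) - (0) = 243/2.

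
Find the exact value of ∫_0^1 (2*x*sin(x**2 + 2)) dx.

cos(2) - cos(3)

Let u = x**2 + 2, so du = 2*x dx. When x = 0, u = 2; when x = 1, u = 3.
The integral becomes ∫ sin(u) du from 2 to 3, with antiderivative -cos(u).
Back in x: F(x) = -cos(x**2 + 2).
Then F(1) - F(0) = (-cos(3)) - (-cos(2)) = cos(2) - cos(3).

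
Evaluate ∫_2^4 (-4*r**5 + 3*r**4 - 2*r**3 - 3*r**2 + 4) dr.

By the power rule, an antiderivative is F(r) = -2*r**6/3 + 3*r**5/5 - r**4/2 - r**3 + 4*r.
Then F(4) - F(2) = (-34384/15) - (-472/15) = -11304/5.

-11304/5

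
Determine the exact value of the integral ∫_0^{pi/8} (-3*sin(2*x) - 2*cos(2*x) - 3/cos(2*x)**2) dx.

An antiderivative is F(x) = -sin(2*x) + 3*cos(2*x)/2 - 3*tan(2*x)/2.
Then F(pi/8) - F(0) = (-3/2 + sqrt(2)/4) - (3/2) = -3 + sqrt(2)/4.

-3 + sqrt(2)/4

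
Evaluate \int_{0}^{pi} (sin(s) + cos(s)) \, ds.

2

An antiderivative is F(s) = sin(s) - cos(s).
Then F(pi) - F(0) = (1) - (-1) = 2.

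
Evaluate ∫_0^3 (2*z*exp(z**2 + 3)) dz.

-exp(3) + exp(12)

Let u = z**2 + 3, so du = 2*z dz. When z = 0, u = 3; when z = 3, u = 12.
The integral becomes ∫ exp(u) du from 3 to 12, with antiderivative exp(u).
Back in z: F(z) = exp(z**2 + 3).
Then F(3) - F(0) = (exp(12)) - (exp(3)) = -exp(3) + exp(12).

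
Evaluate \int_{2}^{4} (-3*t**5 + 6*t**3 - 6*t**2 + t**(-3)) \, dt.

By the power rule, an antiderivative is F(t) = -t**6/2 + 3*t**4/2 - 2*t**3 - 1/(2*t**2).
Then F(4) - F(2) = (-57345/32) - (-193/8) = -56573/32.

-56573/32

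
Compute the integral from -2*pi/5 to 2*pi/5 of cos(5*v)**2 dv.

2*pi/5

Use the identity cos^2(5*v) = (1 + cos(10*v))/2.
An antiderivative is F(v) = v/2 + sin(10*v)/20.
Then F(2*pi/5) - F(-2*pi/5) = (pi/5) - (-pi/5) = 2*pi/5.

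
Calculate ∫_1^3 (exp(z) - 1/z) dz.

An antiderivative is F(z) = exp(z) - log(z).
Then F(3) - F(1) = (-log(3) + exp(3)) - (exp(1)) = -exp(1) - log(3) + exp(3).

-exp(1) - log(3) + exp(3)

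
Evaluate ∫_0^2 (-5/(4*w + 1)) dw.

An antiderivative is F(w) = -5*log(4*w + 1)/4.
Then F(2) - F(0) = (-5*log(3)/2) - (0) = -5*log(3)/2.

-5*log(3)/2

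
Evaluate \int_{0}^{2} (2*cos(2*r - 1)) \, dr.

sin(3) + sin(1)

Let u = 2*r - 1, so du = 2 dr. When r = 0, u = -1; when r = 2, u = 3.
The integral becomes ∫ cos(u) du from -1 to 3, with antiderivative sin(u).
Back in r: F(r) = sin(2*r - 1).
Then F(2) - F(0) = (sin(3)) - (-sin(1)) = sin(3) + sin(1).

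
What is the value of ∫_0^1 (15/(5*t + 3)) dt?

Let u = 5*t + 3, so du = 5 dt. When t = 0, u = 3; when t = 1, u = 8.
The integral becomes 3·∫ 1/u du from 3 to 8, with antiderivative 3*log(u).
Back in t: F(t) = 3*log(5*t + 3).
Then F(1) - F(0) = (9*log(2)) - (log(27)) = -3*log(3) + 9*log(2).

-3*log(3) + 9*log(2)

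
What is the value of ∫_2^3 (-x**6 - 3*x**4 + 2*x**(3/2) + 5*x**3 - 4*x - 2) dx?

-49209/140 - 16*sqrt(2)/5 + 36*sqrt(3)/5

By the power rule, an antiderivative is F(x) = -x**7/7 + 4*x**(5/2)/5 - 3*x**5/5 + 5*x**4/4 - 2*x**2 - 2*x.
Then F(3) - F(2) = (-53337/140 + 36*sqrt(3)/5) - (-1032/35 + 16*sqrt(2)/5) = -49209/140 - 16*sqrt(2)/5 + 36*sqrt(3)/5.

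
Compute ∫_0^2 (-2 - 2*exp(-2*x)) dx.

An antiderivative is F(x) = -2*x + exp(-2*x).
Then F(2) - F(0) = (-4 + exp(-4)) - (1) = -5 + exp(-4).

-5 + exp(-4)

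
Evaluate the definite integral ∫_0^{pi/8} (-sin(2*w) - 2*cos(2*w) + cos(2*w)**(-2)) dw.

An antiderivative is F(w) = -sin(2*w) + cos(2*w)/2 + tan(2*w)/2.
Then F(pi/8) - F(0) = (1/2 - sqrt(2)/4) - (1/2) = -sqrt(2)/4.

-sqrt(2)/4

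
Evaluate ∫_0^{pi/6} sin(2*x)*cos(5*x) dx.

Use the identity sin(2*x)cos(5*x) = [sin(7*x) + sin(-3*x)]/2.
An antiderivative is F(x) = cos(3*x)/6 - cos(7*x)/14.
Then F(pi/6) - F(0) = (sqrt(3)/28) - (2/21) = -2/21 + sqrt(3)/28.

-2/21 + sqrt(3)/28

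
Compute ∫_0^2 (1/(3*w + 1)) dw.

log(7)/3

An antiderivative is F(w) = log(3*w + 1)/3.
Then F(2) - F(0) = (log(7)/3) - (0) = log(7)/3.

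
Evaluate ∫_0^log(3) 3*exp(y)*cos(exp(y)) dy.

-3*sin(1) + 3*sin(3)

Let u = exp(y), so du = exp(y) dy. When y = 0, u = 1; when y = log(3), u = 3.
The integral becomes 3·∫ cos(u) du from 1 to 3, with antiderivative 3*sin(u).
Back in y: F(y) = 3*sin(exp(y)).
Then F(log(3)) - F(0) = (3*sin(3)) - (3*sin(1)) = -3*sin(1) + 3*sin(3).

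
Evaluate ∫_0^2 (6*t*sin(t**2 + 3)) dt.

3*cos(3) - 3*cos(7)

Let u = t**2 + 3, so du = 2*t dt. When t = 0, u = 3; when t = 2, u = 7.
The integral becomes 3·∫ sin(u) du from 3 to 7, with antiderivative -3*cos(u).
Back in t: F(t) = -3*cos(t**2 + 3).
Then F(2) - F(0) = (-3*cos(7)) - (-3*cos(3)) = 3*cos(3) - 3*cos(7).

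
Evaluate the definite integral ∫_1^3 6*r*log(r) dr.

Integrate by parts once (u = ln r, dv = 6*r dr).
An antiderivative is F(r) = 3*r**2*(2*log(r) - 1)/2.
Then F(3) - F(1) = (-27/2 + 27*log(3)) - (-3/2) = -12 + 27*log(3).

-12 + 27*log(3)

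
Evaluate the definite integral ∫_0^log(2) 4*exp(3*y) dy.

Let u = exp(y), so du = exp(y) dy. When y = 0, u = 1; when y = log(2), u = 2.
The integral becomes 4·∫ u**2 du from 1 to 2, with antiderivative 4*u**3/3.
Back in y: F(y) = 4*exp(3*y)/3.
Then F(log(2)) - F(0) = (32/3) - (4/3) = 28/3.

28/3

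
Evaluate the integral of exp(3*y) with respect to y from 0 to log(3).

Let u = exp(y), so du = exp(y) dy. When y = 0, u = 1; when y = log(3), u = 3.
The integral becomes ∫ u**2 du from 1 to 3, with antiderivative u**3/3.
Back in y: F(y) = exp(3*y)/3.
Then F(log(3)) - F(0) = (9) - (1/3) = 26/3.

26/3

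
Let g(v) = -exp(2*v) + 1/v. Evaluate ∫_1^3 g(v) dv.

-exp(6)/2 + log(3) + exp(2)/2

An antiderivative is F(v) = -exp(2*v)/2 + log(v).
Then F(3) - F(1) = (-exp(6)/2 + log(3)) - (-exp(2)/2) = -exp(6)/2 + log(3) + exp(2)/2.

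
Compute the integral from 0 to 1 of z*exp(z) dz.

1

Integrate by parts once (u = z, dv = exp(z) dz).
An antiderivative is F(z) = (z - 1)*exp(z).
Then F(1) - F(0) = (0) - (-1) = 1.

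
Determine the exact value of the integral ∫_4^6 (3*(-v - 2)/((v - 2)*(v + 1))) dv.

Factor the denominator: v**2 - v - 2 = (v + 1)(v - 2).
Partial fractions: 3*(-v - 2)/((v - 2)*(v + 1)) = 1/(v + 1) - 4/(v - 2).
An antiderivative is F(v) = -4*log(v - 2) + log(v + 1).
Then F(6) - F(4) = (-8*log(2) + log(7)) - (log(5/16)) = log(7/80).

log(7/80)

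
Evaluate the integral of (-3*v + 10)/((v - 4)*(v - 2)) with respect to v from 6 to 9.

-2*log(7) - log(5) + 5*log(2)

Factor the denominator: v**2 - 6*v + 8 = (v - 2)(v - 4).
Partial fractions: (-3*v + 10)/((v - 4)*(v - 2)) = -2/(v - 2) - 1/(v - 4).
An antiderivative is F(v) = -log(v - 4) - 2*log(v - 2).
Then F(9) - F(6) = (-2*log(7) - log(5)) - (-log(32)) = -2*log(7) - log(5) + 5*log(2).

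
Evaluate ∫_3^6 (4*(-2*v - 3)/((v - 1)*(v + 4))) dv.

Factor the denominator: v**2 + 3*v - 4 = (v + 4)(v - 1).
Partial fractions: 4*(-2*v - 3)/((v - 1)*(v + 4)) = -4/(v + 4) - 4/(v - 1).
An antiderivative is F(v) = -4*log(v - 1) - 4*log(v + 4).
Then F(6) - F(3) = (-8*log(5) - 4*log(2)) - (-4*log(7) - 4*log(2)) = -8*log(5) + 4*log(7).

-8*log(5) + 4*log(7)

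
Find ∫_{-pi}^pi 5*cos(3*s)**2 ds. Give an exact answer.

5*pi

Use the identity cos^2(3*s) = (1 + cos(6*s))/2.
An antiderivative is F(s) = 5*s/2 + 5*sin(6*s)/12.
Then F(pi) - F(-pi) = (5*pi/2) - (-5*pi/2) = 5*pi.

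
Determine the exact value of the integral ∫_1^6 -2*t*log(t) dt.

-36*log(3) - 36*log(2) + 35/2

Integrate by parts once (u = ln t, dv = -2*t dt).
An antiderivative is F(t) = -t**2*(2*log(t) - 1)/2.
Then F(6) - F(1) = (-36*log(3) - 36*log(2) + 18) - (1/2) = -36*log(3) - 36*log(2) + 35/2.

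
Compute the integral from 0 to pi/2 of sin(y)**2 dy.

pi/4

Use the identity sin^2(y) = (1 - cos(2*y))/2.
An antiderivative is F(y) = y/2 - sin(2*y)/4.
Then F(pi/2) - F(0) = (pi/4) - (0) = pi/4.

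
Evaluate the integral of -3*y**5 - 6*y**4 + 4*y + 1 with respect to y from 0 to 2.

-302/5

By the power rule, an antiderivative is F(y) = -y**6/2 - 6*y**5/5 + 2*y**2 + y.
Then F(2) - F(0) = (-302/5) - (0) = -302/5.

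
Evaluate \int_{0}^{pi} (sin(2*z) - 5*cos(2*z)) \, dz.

0

An antiderivative is F(z) = -5*sin(2*z)/2 - cos(2*z)/2.
Then F(pi) - F(0) = (-1/2) - (-1/2) = 0.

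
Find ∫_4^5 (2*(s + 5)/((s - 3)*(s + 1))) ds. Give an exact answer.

log(100/9)

Factor the denominator: s**2 - 2*s - 3 = (s + 1)(s - 3).
Partial fractions: 2*(s + 5)/((s - 3)*(s + 1)) = -2/(s + 1) + 4/(s - 3).
An antiderivative is F(s) = 4*log(s - 3) - 2*log(s + 1).
Then F(5) - F(4) = (log(4/9)) - (-log(25)) = log(100/9).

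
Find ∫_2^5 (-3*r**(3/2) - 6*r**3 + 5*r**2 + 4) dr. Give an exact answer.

-1413/2 - 30*sqrt(5) + 24*sqrt(2)/5

By the power rule, an antiderivative is F(r) = -6*r**(5/2)/5 - 3*r**4/2 + 5*r**3/3 + 4*r.
Then F(5) - F(2) = (-4255/6 - 30*sqrt(5)) - (-24*sqrt(2)/5 - 8/3) = -1413/2 - 30*sqrt(5) + 24*sqrt(2)/5.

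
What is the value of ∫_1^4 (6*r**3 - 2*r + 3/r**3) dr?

By the power rule, an antiderivative is F(r) = 3*r**4/2 - r**2 - 3/(2*r**2).
Then F(4) - F(1) = (11773/32) - (-1) = 11805/32.

11805/32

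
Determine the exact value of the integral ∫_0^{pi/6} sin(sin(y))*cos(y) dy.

1 - cos(1/2)

Let u = sin(y), so du = cos(y) dy. When y = 0, u = 0; when y = pi/6, u = 1/2.
The integral becomes ∫ sin(u) du from 0 to 1/2, with antiderivative -cos(u).
Back in y: F(y) = -cos(sin(y)).
Then F(pi/6) - F(0) = (-cos(1/2)) - (-1) = 1 - cos(1/2).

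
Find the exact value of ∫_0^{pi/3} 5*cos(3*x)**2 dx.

Use the identity cos^2(3*x) = (1 + cos(6*x))/2.
An antiderivative is F(x) = 5*x/2 + 5*sin(6*x)/12.
Then F(pi/3) - F(0) = (5*pi/6) - (0) = 5*pi/6.

5*pi/6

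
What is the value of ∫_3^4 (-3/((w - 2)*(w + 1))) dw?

Factor the denominator: w**2 - w - 2 = (w + 1)(w - 2).
Partial fractions: -3/((w - 2)*(w + 1)) = 1/(w + 1) - 1/(w - 2).
An antiderivative is F(w) = -log(w - 2) + log(w + 1).
Then F(4) - F(3) = (log(5/2)) - (log(4)) = log(5/8).

log(5/8)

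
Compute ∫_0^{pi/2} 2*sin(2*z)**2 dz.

Use the identity sin^2(2*z) = (1 - cos(4*z))/2.
An antiderivative is F(z) = z - sin(4*z)/4.
Then F(pi/2) - F(0) = (pi/2) - (0) = pi/2.

pi/2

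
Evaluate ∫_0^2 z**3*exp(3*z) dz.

Integrate by parts 3 times (u = z^3, dv = exp(3*z) dz).
An antiderivative is F(z) = (9*z**3 - 9*z**2 + 6*z - 2)*exp(3*z)/27.
Then F(2) - F(0) = (46*exp(6)/27) - (-2/27) = 2/27 + 46*exp(6)/27.

2/27 + 46*exp(6)/27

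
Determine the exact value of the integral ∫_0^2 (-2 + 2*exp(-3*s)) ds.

An antiderivative is F(s) = -2*s - 2*exp(-3*s)/3.
Then F(2) - F(0) = (-4 - 2*exp(-6)/3) - (-2/3) = -10/3 - 2*exp(-6)/3.

-10/3 - 2*exp(-6)/3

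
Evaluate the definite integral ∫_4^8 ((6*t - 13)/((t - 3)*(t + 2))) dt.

-5*log(3) + 6*log(5)

Factor the denominator: t**2 - t - 6 = (t + 2)(t - 3).
Partial fractions: (6*t - 13)/((t - 3)*(t + 2)) = 5/(t + 2) + 1/(t - 3).
An antiderivative is F(t) = log(t - 3) + 5*log(t + 2).
Then F(8) - F(4) = (5*log(2) + 6*log(5)) - (5*log(2) + 5*log(3)) = -5*log(3) + 6*log(5).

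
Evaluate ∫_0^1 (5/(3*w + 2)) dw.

-5*log(2)/3 + 5*log(5)/3

An antiderivative is F(w) = 5*log(3*w + 2)/3.
Then F(1) - F(0) = (5*log(5)/3) - (5*log(2)/3) = -5*log(2)/3 + 5*log(5)/3.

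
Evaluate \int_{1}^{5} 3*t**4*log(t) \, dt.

-9372/25 + 1875*log(5)

Integrate by parts once (u = ln t, dv = 3*t**4 dt).
An antiderivative is F(t) = 3*t**5*(5*log(t) - 1)/25.
Then F(5) - F(1) = (-375 + 1875*log(5)) - (-3/25) = -9372/25 + 1875*log(5).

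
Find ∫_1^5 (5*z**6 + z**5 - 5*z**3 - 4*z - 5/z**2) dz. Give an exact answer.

By the power rule, an antiderivative is F(z) = 5*z**7/7 + z**6/6 - 5*z**4/4 - 2*z**2 + 5/z.
Then F(5) - F(1) = (4836509/84) - (221/84) = 403024/7.

403024/7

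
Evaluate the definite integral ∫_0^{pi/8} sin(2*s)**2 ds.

-1/8 + pi/16

Use the identity sin^2(2*s) = (1 - cos(4*s))/2.
An antiderivative is F(s) = s/2 - sin(4*s)/8.
Then F(pi/8) - F(0) = (-1/8 + pi/16) - (0) = -1/8 + pi/16.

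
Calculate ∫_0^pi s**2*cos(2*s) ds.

Integrate by parts twice (u = s^2, dv = cos(2*s) ds).
An antiderivative is F(s) = s**2*sin(2*s)/2 + s*cos(2*s)/2 - sin(2*s)/4.
Then F(pi) - F(0) = (pi/2) - (0) = pi/2.

pi/2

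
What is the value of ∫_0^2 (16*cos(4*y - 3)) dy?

Let u = 4*y - 3, so du = 4 dy. When y = 0, u = -3; when y = 2, u = 5.
The integral becomes 4·∫ cos(u) du from -3 to 5, with antiderivative 4*sin(u).
Back in y: F(y) = 4*sin(4*y - 3).
Then F(2) - F(0) = (4*sin(5)) - (-4*sin(3)) = 4*sin(5) + 4*sin(3).

4*sin(5) + 4*sin(3)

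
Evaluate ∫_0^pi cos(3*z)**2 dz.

pi/2

Use the identity cos^2(3*z) = (1 + cos(6*z))/2.
An antiderivative is F(z) = z/2 + sin(6*z)/12.
Then F(pi) - F(0) = (pi/2) - (0) = pi/2.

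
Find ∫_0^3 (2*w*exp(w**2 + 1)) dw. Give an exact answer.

Let u = w**2 + 1, so du = 2*w dw. When w = 0, u = 1; when w = 3, u = 10.
The integral becomes ∫ exp(u) du from 1 to 10, with antiderivative exp(u).
Back in w: F(w) = exp(w**2 + 1).
Then F(3) - F(0) = (exp(10)) - (exp(1)) = -exp(1) + exp(10).

-exp(1) + exp(10)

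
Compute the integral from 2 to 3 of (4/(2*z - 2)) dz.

log(4)

An antiderivative is F(z) = 2*log(2*z - 2).
Then F(3) - F(2) = (log(16)) - (log(4)) = log(4).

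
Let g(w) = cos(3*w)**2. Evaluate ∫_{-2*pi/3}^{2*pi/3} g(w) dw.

2*pi/3

Use the identity cos^2(3*w) = (1 + cos(6*w))/2.
An antiderivative is F(w) = w/2 + sin(6*w)/12.
Then F(2*pi/3) - F(-2*pi/3) = (pi/3) - (-pi/3) = 2*pi/3.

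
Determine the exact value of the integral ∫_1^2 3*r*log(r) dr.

-9/4 + log(64)

Integrate by parts once (u = ln r, dv = 3*r dr).
An antiderivative is F(r) = 3*r**2*(2*log(r) - 1)/4.
Then F(2) - F(1) = (-3 + log(64)) - (-3/4) = -9/4 + log(64).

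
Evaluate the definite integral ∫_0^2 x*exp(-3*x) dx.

(-7 + exp(6))*exp(-6)/9

Integrate by parts once (u = x, dv = exp(-3*x) dx).
An antiderivative is F(x) = (-3*x - 1)*exp(-3*x)/9.
Then F(2) - F(0) = (-7*exp(-6)/9) - (-1/9) = (-7 + exp(6))*exp(-6)/9.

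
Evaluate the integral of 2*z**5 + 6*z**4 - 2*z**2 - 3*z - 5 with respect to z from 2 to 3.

4497/10

By the power rule, an antiderivative is F(z) = z**6/3 + 6*z**5/5 - 2*z**3/3 - 3*z**2/2 - 5*z.
Then F(3) - F(2) = (4881/10) - (192/5) = 4497/10.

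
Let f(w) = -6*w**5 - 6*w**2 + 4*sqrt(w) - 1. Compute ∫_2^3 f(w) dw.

-704 - 16*sqrt(2)/3 + 8*sqrt(3)

By the power rule, an antiderivative is F(w) = -w**6 + 8*w**(3/2)/3 - 2*w**3 - w.
Then F(3) - F(2) = (-786 + 8*sqrt(3)) - (-82 + 16*sqrt(2)/3) = -704 - 16*sqrt(2)/3 + 8*sqrt(3).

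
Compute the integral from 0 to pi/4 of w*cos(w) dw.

-1 + sqrt(2)*pi/8 + sqrt(2)/2

Integrate by parts once (u = w, dv = cos(w) dw).
An antiderivative is F(w) = w*sin(w) + cos(w).
Then F(pi/4) - F(0) = (sqrt(2)*(pi + 4)/8) - (1) = -1 + sqrt(2)*pi/8 + sqrt(2)/2.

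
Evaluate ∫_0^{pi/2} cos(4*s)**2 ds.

pi/4

Use the identity cos^2(4*s) = (1 + cos(8*s))/2.
An antiderivative is F(s) = s/2 + sin(8*s)/16.
Then F(pi/2) - F(0) = (pi/4) - (0) = pi/4.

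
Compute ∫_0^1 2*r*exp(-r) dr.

2 - 4*exp(-1)

Integrate by parts once (u = r, dv = 2*exp(-r) dr).
An antiderivative is F(r) = (-2*r - 2)*exp(-r).
Then F(1) - F(0) = (-4*exp(-1)) - (-2) = 2 - 4*exp(-1).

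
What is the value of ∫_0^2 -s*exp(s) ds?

Integrate by parts once (u = s, dv = -exp(s) ds).
An antiderivative is F(s) = (-s + 1)*exp(s).
Then F(2) - F(0) = (-exp(2)) - (1) = -exp(2) - 1.

-exp(2) - 1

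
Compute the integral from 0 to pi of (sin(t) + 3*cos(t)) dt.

An antiderivative is F(t) = 3*sin(t) - cos(t).
Then F(pi) - F(0) = (1) - (-1) = 2.

2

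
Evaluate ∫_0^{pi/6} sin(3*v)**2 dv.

pi/12

Use the identity sin^2(3*v) = (1 - cos(6*v))/2.
An antiderivative is F(v) = v/2 - sin(6*v)/12.
Then F(pi/6) - F(0) = (pi/12) - (0) = pi/12.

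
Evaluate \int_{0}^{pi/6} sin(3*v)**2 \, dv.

Use the identity sin^2(3*v) = (1 - cos(6*v))/2.
An antiderivative is F(v) = v/2 - sin(6*v)/12.
Then F(pi/6) - F(0) = (pi/12) - (0) = pi/12.

pi/12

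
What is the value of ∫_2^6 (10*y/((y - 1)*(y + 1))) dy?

-5*log(3) + 5*log(5) + 5*log(7)

Factor the denominator: y**2 - 1 = (y + 1)(y - 1).
Partial fractions: 10*y/((y - 1)*(y + 1)) = 5/(y + 1) + 5/(y - 1).
An antiderivative is F(y) = 5*log(y - 1) + 5*log(y + 1).
Then F(6) - F(2) = (5*log(5) + 5*log(7)) - (5*log(3)) = -5*log(3) + 5*log(5) + 5*log(7).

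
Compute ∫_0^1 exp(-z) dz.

1 - exp(-1)

An antiderivative is F(z) = -exp(-z).
Then F(1) - F(0) = (-exp(-1)) - (-1) = 1 - exp(-1).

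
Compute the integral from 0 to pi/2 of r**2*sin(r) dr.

Integrate by parts twice (u = r^2, dv = sin(r) dr).
An antiderivative is F(r) = -r**2*cos(r) + 2*r*sin(r) + 2*cos(r).
Then F(pi/2) - F(0) = (pi) - (2) = -2 + pi.

-2 + pi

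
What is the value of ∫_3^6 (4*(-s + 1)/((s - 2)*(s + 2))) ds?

Factor the denominator: s**2 - 4 = (s + 2)(s - 2).
Partial fractions: 4*(-s + 1)/((s - 2)*(s + 2)) = -3/(s + 2) - 1/(s - 2).
An antiderivative is F(s) = -log(s - 2) - 3*log(s + 2).
Then F(6) - F(3) = (-11*log(2)) - (-3*log(5)) = -11*log(2) + 3*log(5).

-11*log(2) + 3*log(5)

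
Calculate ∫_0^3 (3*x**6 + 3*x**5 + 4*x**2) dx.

By the power rule, an antiderivative is F(x) = 3*x**7/7 + x**6/2 + 4*x**3/3.
Then F(3) - F(0) = (18729/14) - (0) = 18729/14.

18729/14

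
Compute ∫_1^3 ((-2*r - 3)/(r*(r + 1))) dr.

log(2/27)

Factor the denominator: r**2 + r = (r + 1)r.
Partial fractions: (-2*r - 3)/(r*(r + 1)) = 1/(r + 1) - 3/r.
An antiderivative is F(r) = -3*log(r) + log(r + 1).
Then F(3) - F(1) = (log(4/27)) - (log(2)) = log(2/27).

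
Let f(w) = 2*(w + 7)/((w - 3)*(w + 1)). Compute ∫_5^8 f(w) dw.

Factor the denominator: w**2 - 2*w - 3 = (w + 1)(w - 3).
Partial fractions: 2*(w + 7)/((w - 3)*(w + 1)) = -3/(w + 1) + 5/(w - 3).
An antiderivative is F(w) = 5*log(w - 3) - 3*log(w + 1).
Then F(8) - F(5) = (-6*log(3) + 5*log(5)) - (log(4/27)) = -3*log(3) - 2*log(2) + 5*log(5).

-3*log(3) - 2*log(2) + 5*log(5)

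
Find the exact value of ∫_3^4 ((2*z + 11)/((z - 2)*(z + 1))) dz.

Factor the denominator: z**2 - z - 2 = (z + 1)(z - 2).
Partial fractions: (2*z + 11)/((z - 2)*(z + 1)) = -3/(z + 1) + 5/(z - 2).
An antiderivative is F(z) = 5*log(z - 2) - 3*log(z + 1).
Then F(4) - F(3) = (-3*log(5) + 5*log(2)) - (-log(64)) = -3*log(5) + 11*log(2).

-3*log(5) + 11*log(2)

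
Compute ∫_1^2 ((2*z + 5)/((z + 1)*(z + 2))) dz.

Factor the denominator: z**2 + 3*z + 2 = (z + 2)(z + 1).
Partial fractions: (2*z + 5)/((z + 1)*(z + 2)) = -1/(z + 2) + 3/(z + 1).
An antiderivative is F(z) = 3*log(z + 1) - log(z + 2).
Then F(2) - F(1) = (log(27/4)) - (log(8/3)) = log(81/32).

log(81/32)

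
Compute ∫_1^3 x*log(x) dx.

-2 + 9*log(3)/2

Integrate by parts once (u = ln x, dv = x dx).
An antiderivative is F(x) = x**2*(2*log(x) - 1)/4.
Then F(3) - F(1) = (-9/4 + 9*log(3)/2) - (-1/4) = -2 + 9*log(3)/2.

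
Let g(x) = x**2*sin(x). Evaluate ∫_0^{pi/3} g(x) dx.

-1 - pi**2/18 + sqrt(3)*pi/3

Integrate by parts twice (u = x^2, dv = sin(x) dx).
An antiderivative is F(x) = -x**2*cos(x) + 2*x*sin(x) + 2*cos(x).
Then F(pi/3) - F(0) = (-pi**2/18 + 1 + sqrt(3)*pi/3) - (2) = -1 - pi**2/18 + sqrt(3)*pi/3.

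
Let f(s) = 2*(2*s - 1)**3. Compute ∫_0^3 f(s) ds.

Let u = 2*s - 1, so du = 2 ds. When s = 0, u = -1; when s = 3, u = 5.
The integral becomes ∫ u**3 du from -1 to 5, with antiderivative u**4/4.
Back in s: F(s) = (2*s - 1)**4/4.
Then F(3) - F(0) = (625/4) - (1/4) = 156.

156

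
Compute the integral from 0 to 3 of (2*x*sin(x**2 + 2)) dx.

Let u = x**2 + 2, so du = 2*x dx. When x = 0, u = 2; when x = 3, u = 11.
The integral becomes ∫ sin(u) du from 2 to 11, with antiderivative -cos(u).
Back in x: F(x) = -cos(x**2 + 2).
Then F(3) - F(0) = (-cos(11)) - (-cos(2)) = cos(2) - cos(11).

cos(2) - cos(11)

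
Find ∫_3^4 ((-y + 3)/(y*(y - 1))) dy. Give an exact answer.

Factor the denominator: y**2 - y = y(y - 1).
Partial fractions: (-y + 3)/(y*(y - 1)) = -3/y + 2/(y - 1).
An antiderivative is F(y) = -3*log(y) + 2*log(y - 1).
Then F(4) - F(3) = (log(9/64)) - (log(4/27)) = -8*log(2) + 5*log(3).

-8*log(2) + 5*log(3)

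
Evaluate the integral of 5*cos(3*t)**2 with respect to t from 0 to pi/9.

5*sqrt(3)/24 + 5*pi/18

Use the identity cos^2(3*t) = (1 + cos(6*t))/2.
An antiderivative is F(t) = 5*t/2 + 5*sin(6*t)/12.
Then F(pi/9) - F(0) = (5*sqrt(3)/24 + 5*pi/18) - (0) = 5*sqrt(3)/24 + 5*pi/18.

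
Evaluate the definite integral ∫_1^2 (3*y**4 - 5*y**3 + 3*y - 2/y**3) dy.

By the power rule, an antiderivative is F(y) = 3*y**5/5 - 5*y**4/4 + 3*y**2/2 + y**(-2).
Then F(2) - F(1) = (109/20) - (37/20) = 18/5.

18/5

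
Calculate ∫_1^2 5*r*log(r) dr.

Integrate by parts once (u = ln r, dv = 5*r dr).
An antiderivative is F(r) = 5*r**2*(2*log(r) - 1)/4.
Then F(2) - F(1) = (-5 + 10*log(2)) - (-5/4) = -15/4 + 10*log(2).

-15/4 + 10*log(2)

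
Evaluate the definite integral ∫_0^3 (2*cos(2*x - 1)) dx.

sin(5) + sin(1)

Let u = 2*x - 1, so du = 2 dx. When x = 0, u = -1; when x = 3, u = 5.
The integral becomes ∫ cos(u) du from -1 to 5, with antiderivative sin(u).
Back in x: F(x) = sin(2*x - 1).
Then F(3) - F(0) = (sin(5)) - (-sin(1)) = sin(5) + sin(1).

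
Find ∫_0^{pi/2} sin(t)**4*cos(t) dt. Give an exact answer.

Let u = sin(t), so du = cos(t) dt. When t = 0, u = 0; when t = pi/2, u = 1.
The integral becomes ∫ u**4 du from 0 to 1, with antiderivative u**5/5.
Back in t: F(t) = sin(t)**5/5.
Then F(pi/2) - F(0) = (1/5) - (0) = 1/5.

1/5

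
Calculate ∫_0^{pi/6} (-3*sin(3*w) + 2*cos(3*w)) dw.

An antiderivative is F(w) = 2*sin(3*w)/3 + cos(3*w).
Then F(pi/6) - F(0) = (2/3) - (1) = -1/3.

-1/3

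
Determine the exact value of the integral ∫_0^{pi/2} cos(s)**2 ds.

pi/4

Use the identity cos^2(s) = (1 + cos(2*s))/2.
An antiderivative is F(s) = s/2 + sin(2*s)/4.
Then F(pi/2) - F(0) = (pi/4) - (0) = pi/4.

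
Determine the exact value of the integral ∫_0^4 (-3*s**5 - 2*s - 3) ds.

By the power rule, an antiderivative is F(s) = -s**6/2 - s**2 - 3*s.
Then F(4) - F(0) = (-2076) - (0) = -2076.

-2076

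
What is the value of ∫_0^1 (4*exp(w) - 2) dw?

An antiderivative is F(w) = -2*w + 4*exp(w).
Then F(1) - F(0) = (-2 + 4*E) - (4) = -6 + 4*E.

-6 + 4*E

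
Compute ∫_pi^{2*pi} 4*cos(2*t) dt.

An antiderivative is F(t) = 2*sin(2*t).
Then F(2*pi) - F(pi) = (0) - (0) = 0.

0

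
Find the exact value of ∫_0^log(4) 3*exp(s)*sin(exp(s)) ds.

Let u = exp(s), so du = exp(s) ds. When s = 0, u = 1; when s = log(4), u = 4.
The integral becomes 3·∫ sin(u) du from 1 to 4, with antiderivative -3*cos(u).
Back in s: F(s) = -3*cos(exp(s)).
Then F(log(4)) - F(0) = (-3*cos(4)) - (-3*cos(1)) = 3*cos(1) - 3*cos(4).

3*cos(1) - 3*cos(4)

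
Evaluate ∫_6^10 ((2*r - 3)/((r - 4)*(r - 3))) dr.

Factor the denominator: r**2 - 7*r + 12 = (r - 3)(r - 4).
Partial fractions: (2*r - 3)/((r - 4)*(r - 3)) = -3/(r - 3) + 5/(r - 4).
An antiderivative is F(r) = 5*log(r - 4) - 3*log(r - 3).
Then F(10) - F(6) = (-3*log(7) + 5*log(2) + 5*log(3)) - (log(32/27)) = -3*log(7) + 8*log(3).

-3*log(7) + 8*log(3)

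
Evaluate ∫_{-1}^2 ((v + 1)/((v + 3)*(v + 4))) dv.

Factor the denominator: v**2 + 7*v + 12 = (v + 4)(v + 3).
Partial fractions: (v + 1)/((v + 3)*(v + 4)) = 3/(v + 4) - 2/(v + 3).
An antiderivative is F(v) = -2*log(v + 3) + 3*log(v + 4).
Then F(2) - F(-1) = (-2*log(5) + 3*log(2) + 3*log(3)) - (log(27/4)) = log(32/25).

log(32/25)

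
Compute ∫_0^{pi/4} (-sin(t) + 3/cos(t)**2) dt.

An antiderivative is F(t) = cos(t) + 3*tan(t).
Then F(pi/4) - F(0) = (sqrt(2)/2 + 3) - (1) = sqrt(2)/2 + 2.

sqrt(2)/2 + 2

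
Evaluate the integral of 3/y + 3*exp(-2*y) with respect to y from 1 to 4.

-3*exp(-8)/2 + 3*exp(-2)/2 + 6*log(2)

An antiderivative is F(y) = 3*log(y) - 3*exp(-2*y)/2.
Then F(4) - F(1) = (-3*exp(-8)/2 + 6*log(2)) - (-3*exp(-2)/2) = -3*exp(-8)/2 + 3*exp(-2)/2 + 6*log(2).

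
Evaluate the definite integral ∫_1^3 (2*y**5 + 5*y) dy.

By the power rule, an antiderivative is F(y) = y**6/3 + 5*y**2/2.
Then F(3) - F(1) = (531/2) - (17/6) = 788/3.

788/3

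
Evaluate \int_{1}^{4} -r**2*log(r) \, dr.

Integrate by parts once (u = ln r, dv = -r**2 dr).
An antiderivative is F(r) = -r**3*(3*log(r) - 1)/9.
Then F(4) - F(1) = (64/9 - 128*log(2)/3) - (1/9) = 7 - 128*log(2)/3.

7 - 128*log(2)/3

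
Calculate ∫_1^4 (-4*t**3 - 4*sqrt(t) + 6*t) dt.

-686/3

By the power rule, an antiderivative is F(t) = -t**4 - 8*t**(3/2)/3 + 3*t**2.
Then F(4) - F(1) = (-688/3) - (-2/3) = -686/3.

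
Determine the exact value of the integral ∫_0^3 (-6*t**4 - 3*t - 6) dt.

By the power rule, an antiderivative is F(t) = -6*t**5/5 - 3*t**2/2 - 6*t.
Then F(3) - F(0) = (-3231/10) - (0) = -3231/10.

-3231/10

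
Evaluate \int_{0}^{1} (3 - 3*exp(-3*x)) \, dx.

exp(-3) + 2

An antiderivative is F(x) = 3*x + exp(-3*x).
Then F(1) - F(0) = (exp(-3) + 3) - (1) = exp(-3) + 2.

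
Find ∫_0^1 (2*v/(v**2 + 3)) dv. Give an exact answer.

Let u = v**2 + 3, so du = 2*v dv. When v = 0, u = 3; when v = 1, u = 4.
The integral becomes ∫ 1/u du from 3 to 4, with antiderivative log(u).
Back in v: F(v) = log(v**2 + 3).
Then F(1) - F(0) = (log(4)) - (log(3)) = log(4/3).

log(4/3)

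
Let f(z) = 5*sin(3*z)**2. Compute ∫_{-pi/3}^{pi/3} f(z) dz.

Use the identity sin^2(3*z) = (1 - cos(6*z))/2.
An antiderivative is F(z) = 5*z/2 - 5*sin(6*z)/12.
Then F(pi/3) - F(-pi/3) = (5*pi/6) - (-5*pi/6) = 5*pi/3.

5*pi/3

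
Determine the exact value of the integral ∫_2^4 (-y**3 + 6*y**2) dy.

By the power rule, an antiderivative is F(y) = -y**4/4 + 2*y**3.
Then F(4) - F(2) = (64) - (12) = 52.

52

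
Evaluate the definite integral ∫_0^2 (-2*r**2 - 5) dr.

By the power rule, an antiderivative is F(r) = -2*r**3/3 - 5*r.
Then F(2) - F(0) = (-46/3) - (0) = -46/3.

-46/3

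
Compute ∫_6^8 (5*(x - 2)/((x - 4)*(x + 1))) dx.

Factor the denominator: x**2 - 3*x - 4 = (x + 1)(x - 4).
Partial fractions: 5*(x - 2)/((x - 4)*(x + 1)) = 3/(x + 1) + 2/(x - 4).
An antiderivative is F(x) = 2*log(x - 4) + 3*log(x + 1).
Then F(8) - F(6) = (4*log(2) + 6*log(3)) - (2*log(2) + 3*log(7)) = -3*log(7) + 2*log(2) + 6*log(3).

-3*log(7) + 2*log(2) + 6*log(3)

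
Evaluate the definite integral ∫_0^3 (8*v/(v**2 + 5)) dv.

-4*log(5) + 4*log(2) + 4*log(7)

Let u = v**2 + 5, so du = 2*v dv. When v = 0, u = 5; when v = 3, u = 14.
The integral becomes 4·∫ 1/u du from 5 to 14, with antiderivative 4*log(u).
Back in v: F(v) = 4*log(v**2 + 5).
Then F(3) - F(0) = (4*log(2) + 4*log(7)) - (4*log(5)) = -4*log(5) + 4*log(2) + 4*log(7).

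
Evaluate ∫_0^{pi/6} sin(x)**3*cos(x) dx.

1/64

Let u = sin(x), so du = cos(x) dx. When x = 0, u = 0; when x = pi/6, u = 1/2.
The integral becomes ∫ u**3 du from 0 to 1/2, with antiderivative u**4/4.
Back in x: F(x) = sin(x)**4/4.
Then F(pi/6) - F(0) = (1/64) - (0) = 1/64.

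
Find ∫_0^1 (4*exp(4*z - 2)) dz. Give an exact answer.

2*sinh(2)

Let u = 4*z - 2, so du = 4 dz. When z = 0, u = -2; when z = 1, u = 2.
The integral becomes ∫ exp(u) du from -2 to 2, with antiderivative exp(u).
Back in z: F(z) = exp(4*z - 2).
Then F(1) - F(0) = (exp(2)) - (exp(-2)) = 2*sinh(2).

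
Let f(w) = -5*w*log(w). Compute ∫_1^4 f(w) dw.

Integrate by parts once (u = ln w, dv = -5*w dw).
An antiderivative is F(w) = -5*w**2*(2*log(w) - 1)/4.
Then F(4) - F(1) = (20 - 80*log(2)) - (5/4) = 75/4 - 80*log(2).

75/4 - 80*log(2)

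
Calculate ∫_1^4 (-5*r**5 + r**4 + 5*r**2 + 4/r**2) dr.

By the power rule, an antiderivative is F(r) = -5*r**6/6 + r**5/5 + 5*r**3/3 - 4/r.
Then F(4) - F(1) = (-46543/15) - (-89/30) = -30999/10.

-30999/10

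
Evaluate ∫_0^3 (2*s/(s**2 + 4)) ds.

Let u = s**2 + 4, so du = 2*s ds. When s = 0, u = 4; when s = 3, u = 13.
The integral becomes ∫ 1/u du from 4 to 13, with antiderivative log(u).
Back in s: F(s) = log(s**2 + 4).
Then F(3) - F(0) = (log(13)) - (log(4)) = log(13/4).

log(13/4)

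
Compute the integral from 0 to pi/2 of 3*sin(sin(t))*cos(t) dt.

Let u = sin(t), so du = cos(t) dt. When t = 0, u = 0; when t = pi/2, u = 1.
The integral becomes 3·∫ sin(u) du from 0 to 1, with antiderivative -3*cos(u).
Back in t: F(t) = -3*cos(sin(t)).
Then F(pi/2) - F(0) = (-3*cos(1)) - (-3) = 3 - 3*cos(1).

3 - 3*cos(1)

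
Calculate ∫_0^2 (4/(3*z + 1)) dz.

An antiderivative is F(z) = 4*log(3*z + 1)/3.
Then F(2) - F(0) = (4*log(7)/3) - (0) = 4*log(7)/3.

4*log(7)/3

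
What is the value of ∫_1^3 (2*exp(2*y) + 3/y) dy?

An antiderivative is F(y) = exp(2*y) + 3*log(y).
Then F(3) - F(1) = (log(27) + exp(6)) - (exp(2)) = -exp(2) + log(27) + exp(6).

-exp(2) + log(27) + exp(6)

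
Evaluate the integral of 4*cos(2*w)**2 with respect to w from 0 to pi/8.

1/2 + pi/4

Use the identity cos^2(2*w) = (1 + cos(4*w))/2.
An antiderivative is F(w) = 2*w + sin(4*w)/2.
Then F(pi/8) - F(0) = (1/2 + pi/4) - (0) = 1/2 + pi/4.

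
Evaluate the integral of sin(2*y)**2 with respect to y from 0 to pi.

pi/2

Use the identity sin^2(2*y) = (1 - cos(4*y))/2.
An antiderivative is F(y) = y/2 - sin(4*y)/8.
Then F(pi) - F(0) = (pi/2) - (0) = pi/2.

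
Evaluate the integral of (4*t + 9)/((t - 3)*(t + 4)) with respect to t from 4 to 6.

Factor the denominator: t**2 + t - 12 = (t + 4)(t - 3).
Partial fractions: (4*t + 9)/((t - 3)*(t + 4)) = 1/(t + 4) + 3/(t - 3).
An antiderivative is F(t) = 3*log(t - 3) + log(t + 4).
Then F(6) - F(4) = (log(2) + log(5) + 3*log(3)) - (log(8)) = -2*log(2) + log(5) + 3*log(3).

-2*log(2) + log(5) + 3*log(3)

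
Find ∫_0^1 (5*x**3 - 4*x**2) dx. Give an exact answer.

-1/12

By the power rule, an antiderivative is F(x) = 5*x**4/4 - 4*x**3/3.
Then F(1) - F(0) = (-1/12) - (0) = -1/12.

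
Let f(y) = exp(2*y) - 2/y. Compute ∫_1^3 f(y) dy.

-exp(2)/2 - log(9) + exp(6)/2

An antiderivative is F(y) = exp(2*y)/2 - 2*log(y).
Then F(3) - F(1) = (-log(9) + exp(6)/2) - (exp(2)/2) = -exp(2)/2 - log(9) + exp(6)/2.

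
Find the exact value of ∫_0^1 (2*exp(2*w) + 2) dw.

1 + exp(2)

An antiderivative is F(w) = exp(2*w) + 2*w.
Then F(1) - F(0) = (2 + exp(2)) - (1) = 1 + exp(2).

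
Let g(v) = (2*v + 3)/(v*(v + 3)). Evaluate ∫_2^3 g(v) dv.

log(9/5)

Factor the denominator: v**2 + 3*v = (v + 3)v.
Partial fractions: (2*v + 3)/(v*(v + 3)) = 1/(v + 3) + 1/v.
An antiderivative is F(v) = log(v) + log(v + 3).
Then F(3) - F(2) = (log(18)) - (log(10)) = log(9/5).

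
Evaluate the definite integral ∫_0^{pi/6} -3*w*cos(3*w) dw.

Integrate by parts once (u = w, dv = -3*cos(3*w) dw).
An antiderivative is F(w) = -w*sin(3*w) - cos(3*w)/3.
Then F(pi/6) - F(0) = (-pi/6) - (-1/3) = 1/3 - pi/6.

1/3 - pi/6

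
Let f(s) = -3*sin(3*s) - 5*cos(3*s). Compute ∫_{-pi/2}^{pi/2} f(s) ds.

An antiderivative is F(s) = -5*sin(3*s)/3 + cos(3*s).
Then F(pi/2) - F(-pi/2) = (5/3) - (-5/3) = 10/3.

10/3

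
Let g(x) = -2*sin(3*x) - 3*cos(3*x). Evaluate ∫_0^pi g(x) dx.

An antiderivative is F(x) = -sin(3*x) + 2*cos(3*x)/3.
Then F(pi) - F(0) = (-2/3) - (2/3) = -4/3.

-4/3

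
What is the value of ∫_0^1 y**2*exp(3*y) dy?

Integrate by parts twice (u = y^2, dv = exp(3*y) dy).
An antiderivative is F(y) = (9*y**2 - 6*y + 2)*exp(3*y)/27.
Then F(1) - F(0) = (5*exp(3)/27) - (2/27) = -2/27 + 5*exp(3)/27.

-2/27 + 5*exp(3)/27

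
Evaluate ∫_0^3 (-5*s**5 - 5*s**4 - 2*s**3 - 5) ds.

-906

By the power rule, an antiderivative is F(s) = -5*s**6/6 - s**5 - s**4/2 - 5*s.
Then F(3) - F(0) = (-906) - (0) = -906.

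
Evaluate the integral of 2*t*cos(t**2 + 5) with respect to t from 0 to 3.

-sin(5) + sin(14)

Let u = t**2 + 5, so du = 2*t dt. When t = 0, u = 5; when t = 3, u = 14.
The integral becomes ∫ cos(u) du from 5 to 14, with antiderivative sin(u).
Back in t: F(t) = sin(t**2 + 5).
Then F(3) - F(0) = (sin(14)) - (sin(5)) = -sin(5) + sin(14).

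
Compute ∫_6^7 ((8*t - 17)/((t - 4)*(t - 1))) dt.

-3*log(5) - 2*log(2) + 8*log(3)

Factor the denominator: t**2 - 5*t + 4 = (t - 1)(t - 4).
Partial fractions: (8*t - 17)/((t - 4)*(t - 1)) = 3/(t - 1) + 5/(t - 4).
An antiderivative is F(t) = 5*log(t - 4) + 3*log(t - 1).
Then F(7) - F(6) = (3*log(2) + 8*log(3)) - (5*log(2) + 3*log(5)) = -3*log(5) - 2*log(2) + 8*log(3).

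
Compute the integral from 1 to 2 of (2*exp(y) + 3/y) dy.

An antiderivative is F(y) = 2*exp(y) + 3*log(y).
Then F(2) - F(1) = (log(8) + 2*exp(2)) - (2*exp(1)) = -2*exp(1) + log(8) + 2*exp(2).

-2*exp(1) + log(8) + 2*exp(2)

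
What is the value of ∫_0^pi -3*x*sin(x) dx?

Integrate by parts once (u = x, dv = -3*sin(x) dx).
An antiderivative is F(x) = 3*x*cos(x) - 3*sin(x).
Then F(pi) - F(0) = (-3*pi) - (0) = -3*pi.

-3*pi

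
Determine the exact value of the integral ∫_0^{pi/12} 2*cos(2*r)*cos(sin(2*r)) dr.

sin(1/2)

Let u = sin(2*r), so du = 2*cos(2*r) dr. When r = 0, u = 0; when r = pi/12, u = 1/2.
The integral becomes ∫ cos(u) du from 0 to 1/2, with antiderivative sin(u).
Back in r: F(r) = sin(sin(2*r)).
Then F(pi/12) - F(0) = (sin(1/2)) - (0) = sin(1/2).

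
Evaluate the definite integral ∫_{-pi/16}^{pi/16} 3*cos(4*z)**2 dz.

3/8 + 3*pi/16

Use the identity cos^2(4*z) = (1 + cos(8*z))/2.
An antiderivative is F(z) = 3*z/2 + 3*sin(8*z)/16.
Then F(pi/16) - F(-pi/16) = (3/16 + 3*pi/32) - (-3*pi/32 - 3/16) = 3/8 + 3*pi/16.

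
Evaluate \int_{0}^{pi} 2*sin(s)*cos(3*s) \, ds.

0

Use the identity sin(s)cos(3*s) = [sin(4*s) + sin(-2*s)]/2.
An antiderivative is F(s) = cos(2*s)/2 - cos(4*s)/4.
Then F(pi) - F(0) = (1/4) - (1/4) = 0.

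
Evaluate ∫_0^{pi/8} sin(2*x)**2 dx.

-1/8 + pi/16

Use the identity sin^2(2*x) = (1 - cos(4*x))/2.
An antiderivative is F(x) = x/2 - sin(4*x)/8.
Then F(pi/8) - F(0) = (-1/8 + pi/16) - (0) = -1/8 + pi/16.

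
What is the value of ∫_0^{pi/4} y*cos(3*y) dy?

-1/9 - sqrt(2)/18 + sqrt(2)*pi/24

Integrate by parts once (u = y, dv = cos(3*y) dy).
An antiderivative is F(y) = y*sin(3*y)/3 + cos(3*y)/9.
Then F(pi/4) - F(0) = (sqrt(2)*(-4 + 3*pi)/72) - (1/9) = -1/9 - sqrt(2)/18 + sqrt(2)*pi/24.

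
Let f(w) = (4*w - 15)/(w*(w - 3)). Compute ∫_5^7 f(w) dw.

Factor the denominator: w**2 - 3*w = w(w - 3).
Partial fractions: (4*w - 15)/(w*(w - 3)) = 5/w - 1/(w - 3).
An antiderivative is F(w) = 5*log(w) - log(w - 3).
Then F(7) - F(5) = (-2*log(2) + 5*log(7)) - (-log(2) + 5*log(5)) = -5*log(5) - log(2) + 5*log(7).

-5*log(5) - log(2) + 5*log(7)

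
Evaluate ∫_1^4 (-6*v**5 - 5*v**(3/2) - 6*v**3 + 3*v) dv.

-4517

By the power rule, an antiderivative is F(v) = -v**6 - 2*v**(5/2) - 3*v**4/2 + 3*v**2/2.
Then F(4) - F(1) = (-4520) - (-3) = -4517.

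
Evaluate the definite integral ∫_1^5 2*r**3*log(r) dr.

-78 + 625*log(5)/2

Integrate by parts once (u = ln r, dv = 2*r**3 dr).
An antiderivative is F(r) = r**4*(4*log(r) - 1)/8.
Then F(5) - F(1) = (-625/8 + 625*log(5)/2) - (-1/8) = -78 + 625*log(5)/2.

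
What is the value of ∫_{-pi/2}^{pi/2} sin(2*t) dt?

An antiderivative is F(t) = -cos(2*t)/2.
Then F(pi/2) - F(-pi/2) = (1/2) - (1/2) = 0.

0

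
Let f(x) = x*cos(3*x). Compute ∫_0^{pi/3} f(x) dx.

Integrate by parts once (u = x, dv = cos(3*x) dx).
An antiderivative is F(x) = x*sin(3*x)/3 + cos(3*x)/9.
Then F(pi/3) - F(0) = (-1/9) - (1/9) = -2/9.

-2/9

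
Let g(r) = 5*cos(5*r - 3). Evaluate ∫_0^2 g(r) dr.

sin(3) + sin(7)

Let u = 5*r - 3, so du = 5 dr. When r = 0, u = -3; when r = 2, u = 7.
The integral becomes ∫ cos(u) du from -3 to 7, with antiderivative sin(u).
Back in r: F(r) = sin(5*r - 3).
Then F(2) - F(0) = (sin(7)) - (-sin(3)) = sin(3) + sin(7).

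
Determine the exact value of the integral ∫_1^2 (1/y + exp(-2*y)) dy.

An antiderivative is F(y) = log(y) - exp(-2*y)/2.
Then F(2) - F(1) = (-exp(-4)/2 + log(2)) - (-exp(-2)/2) = -exp(-4)/2 + exp(-2)/2 + log(2).

-exp(-4)/2 + exp(-2)/2 + log(2)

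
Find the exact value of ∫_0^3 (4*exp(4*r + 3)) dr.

Let u = 4*r + 3, so du = 4 dr. When r = 0, u = 3; when r = 3, u = 15.
The integral becomes ∫ exp(u) du from 3 to 15, with antiderivative exp(u).
Back in r: F(r) = exp(4*r + 3).
Then F(3) - F(0) = (exp(15)) - (exp(3)) = -exp(3) + exp(15).

-exp(3) + exp(15)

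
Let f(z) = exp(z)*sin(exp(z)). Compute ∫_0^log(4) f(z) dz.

cos(1) - cos(4)

Let u = exp(z), so du = exp(z) dz. When z = 0, u = 1; when z = log(4), u = 4.
The integral becomes ∫ sin(u) du from 1 to 4, with antiderivative -cos(u).
Back in z: F(z) = -cos(exp(z)).
Then F(log(4)) - F(0) = (-cos(4)) - (-cos(1)) = cos(1) - cos(4).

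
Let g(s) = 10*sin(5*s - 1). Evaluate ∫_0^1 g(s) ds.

2*cos(1) - 2*cos(4)

Let u = 5*s - 1, so du = 5 ds. When s = 0, u = -1; when s = 1, u = 4.
The integral becomes 2·∫ sin(u) du from -1 to 4, with antiderivative -2*cos(u).
Back in s: F(s) = -2*cos(5*s - 1).
Then F(1) - F(0) = (-2*cos(4)) - (-2*cos(1)) = 2*cos(1) - 2*cos(4).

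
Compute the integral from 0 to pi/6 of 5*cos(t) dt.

5/2

An antiderivative is F(t) = 5*sin(t).
Then F(pi/6) - F(0) = (5/2) - (0) = 5/2.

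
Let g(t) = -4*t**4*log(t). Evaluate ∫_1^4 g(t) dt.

4092/25 - 8192*log(2)/5

Integrate by parts once (u = ln t, dv = -4*t**4 dt).
An antiderivative is F(t) = -4*t**5*(5*log(t) - 1)/25.
Then F(4) - F(1) = (4096/25 - 8192*log(2)/5) - (4/25) = 4092/25 - 8192*log(2)/5.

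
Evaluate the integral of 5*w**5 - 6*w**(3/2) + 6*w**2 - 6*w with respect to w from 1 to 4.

By the power rule, an antiderivative is F(w) = 5*w**6/6 - 12*w**(5/2)/5 + 2*w**3 - 3*w**2.
Then F(4) - F(1) = (51248/15) - (-77/30) = 34191/10.

34191/10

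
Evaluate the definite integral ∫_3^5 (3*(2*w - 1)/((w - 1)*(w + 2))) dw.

-5*log(5) + log(2) + 5*log(7)

Factor the denominator: w**2 + w - 2 = (w + 2)(w - 1).
Partial fractions: 3*(2*w - 1)/((w - 1)*(w + 2)) = 5/(w + 2) + 1/(w - 1).
An antiderivative is F(w) = log(w - 1) + 5*log(w + 2).
Then F(5) - F(3) = (2*log(2) + 5*log(7)) - (log(2) + 5*log(5)) = -5*log(5) + log(2) + 5*log(7).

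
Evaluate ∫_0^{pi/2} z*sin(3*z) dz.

Integrate by parts once (u = z, dv = sin(3*z) dz).
An antiderivative is F(z) = -z*cos(3*z)/3 + sin(3*z)/9.
Then F(pi/2) - F(0) = (-1/9) - (0) = -1/9.

-1/9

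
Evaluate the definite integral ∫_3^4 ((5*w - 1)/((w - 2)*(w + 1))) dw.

Factor the denominator: w**2 - w - 2 = (w + 1)(w - 2).
Partial fractions: (5*w - 1)/((w - 2)*(w + 1)) = 2/(w + 1) + 3/(w - 2).
An antiderivative is F(w) = 3*log(w - 2) + 2*log(w + 1).
Then F(4) - F(3) = (3*log(2) + 2*log(5)) - (log(16)) = log(25/2).

log(25/2)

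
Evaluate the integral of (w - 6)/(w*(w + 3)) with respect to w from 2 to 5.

Factor the denominator: w**2 + 3*w = (w + 3)w.
Partial fractions: (w - 6)/(w*(w + 3)) = 3/(w + 3) - 2/w.
An antiderivative is F(w) = -2*log(w) + 3*log(w + 3).
Then F(5) - F(2) = (-2*log(5) + 9*log(2)) - (-2*log(2) + 3*log(5)) = -5*log(5) + 11*log(2).

-5*log(5) + 11*log(2)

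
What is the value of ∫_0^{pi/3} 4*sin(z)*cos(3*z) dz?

-3/4

Use the identity sin(z)cos(3*z) = [sin(4*z) + sin(-2*z)]/2.
An antiderivative is F(z) = cos(2*z) - cos(4*z)/2.
Then F(pi/3) - F(0) = (-1/4) - (1/2) = -3/4.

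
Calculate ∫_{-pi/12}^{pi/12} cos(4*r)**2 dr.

Use the identity cos^2(4*r) = (1 + cos(8*r))/2.
An antiderivative is F(r) = r/2 + sin(8*r)/16.
Then F(pi/12) - F(-pi/12) = (sqrt(3)/32 + pi/24) - (-pi/24 - sqrt(3)/32) = sqrt(3)/16 + pi/12.

sqrt(3)/16 + pi/12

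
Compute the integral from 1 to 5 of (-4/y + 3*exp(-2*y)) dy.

An antiderivative is F(y) = -4*log(y) - 3*exp(-2*y)/2.
Then F(5) - F(1) = (-4*log(5) - 3*exp(-10)/2) - (-3*exp(-2)/2) = -4*log(5) - 3*exp(-10)/2 + 3*exp(-2)/2.

-4*log(5) - 3*exp(-10)/2 + 3*exp(-2)/2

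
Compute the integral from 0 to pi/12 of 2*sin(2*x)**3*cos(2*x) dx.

Let u = sin(2*x), so du = 2*cos(2*x) dx. When x = 0, u = 0; when x = pi/12, u = 1/2.
The integral becomes ∫ u**3 du from 0 to 1/2, with antiderivative u**4/4.
Back in x: F(x) = sin(2*x)**4/4.
Then F(pi/12) - F(0) = (1/64) - (0) = 1/64.

1/64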